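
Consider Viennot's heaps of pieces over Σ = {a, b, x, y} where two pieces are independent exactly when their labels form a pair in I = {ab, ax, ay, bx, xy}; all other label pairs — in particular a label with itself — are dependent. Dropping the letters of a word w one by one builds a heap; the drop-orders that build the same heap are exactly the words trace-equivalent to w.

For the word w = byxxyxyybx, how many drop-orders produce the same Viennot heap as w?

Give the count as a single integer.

210

drop 0:b onto floor
drop 1:y onto {0:b}
drop 2:x onto floor
drop 3:x onto {2:x}
drop 4:y onto {1:y}
drop 5:x onto {3:x}
drop 6:y onto {4:y}
drop 7:y onto {6:y}
drop 8:b onto {7:y}
drop 9:x onto {5:x}
ground layer = {0:b, 2:x}
drop-orders for the pieces not yet dropped (sum over which currently-grounded one goes next):
  1 to go: {8} 1  {9} 1
  2 to go: {5,9} 1  {7,8} 1  {8,9} 2
  3 to go: {3,5,9} 1  {5,8,9} 3  {6,7,8} 1  {7,8,9} 3
  4 to go: {2,3,5,9} 1  {3,5,8,9} 4  {4,6,7,8} 1  {5,7,8,9} 6  {6,7,8,9} 4
  5 to go: {1,4,6,7,8} 1  {2,3,5,8,9} 5  {3,5,7,8,9} 10  {4,6,7,8,9} 5  {5,6,7,8,9} 10
  6 to go: {0,1,4,6,7,8} 1  {1,4,6,7,8,9} 6  {2,3,5,7,8,9} 15  {3,5,6,7,8,9} 20  {4,5,6,7,8,9} 15
  7 to go: {0,1,4,6,7,8,9} 7  {1,4,5,6,7,8,9} 21  {2,3,5,6,7,8,9} 35  {3,4,5,6,7,8,9} 35
  8 to go: {0,1,4,5,6,7,8,9} 28  {1,3,4,5,6,7,8,9} 56  {2,3,4,5,6,7,8,9} 70
  if 0:b drops first: 126 orders
  if 2:x drops first: 84 orders
heap linearizations: 210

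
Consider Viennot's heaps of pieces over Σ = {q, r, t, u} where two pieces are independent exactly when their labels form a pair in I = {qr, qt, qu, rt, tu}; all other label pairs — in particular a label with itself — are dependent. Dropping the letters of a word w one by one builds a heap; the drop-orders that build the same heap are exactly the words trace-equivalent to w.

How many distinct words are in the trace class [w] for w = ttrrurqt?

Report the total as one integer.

#0=t has no predecessor
#1=t depends on [0:t]
#2=r has no predecessor
#3=r depends on [2:r]
#4=u depends on [3:r]
#5=r depends on [4:u]
#6=q has no predecessor
#7=t depends on [1:t]
sources: [0:t, 2:r, 6:q]
N(rest) = Σ N(rest − s) over sources s of rest; N(one piece) = 1:
  size 1 → [5]=1  [6]=1  [7]=1
  size 2 → [1,7]=1  [4,5]=1  [5,6]=2  [5,7]=2  [6,7]=2
  size 3 → [0,1,7]=1  [1,5,7]=3  [1,6,7]=3  [3,4,5]=1  [4,5,6]=3  [4,5,7]=3  [5,6,7]=6
  size 4 → [0,1,5,7]=4  [0,1,6,7]=4  [1,4,5,7]=6  [1,5,6,7]=12  [2,3,4,5]=1  [3,4,5,6]=4  [3,4,5,7]=4  [4,5,6,7]=12
  size 5 → [0,1,4,5,7]=10  [0,1,5,6,7]=20  [1,3,4,5,7]=10  [1,4,5,6,7]=30  [2,3,4,5,6]=5  [2,3,4,5,7]=5  [3,4,5,6,7]=20
  size 6 → [0,1,3,4,5,7]=20  [0,1,4,5,6,7]=60  [1,2,3,4,5,7]=15  [1,3,4,5,6,7]=60  [2,3,4,5,6,7]=30
  first=0(t) contributes 105
  first=2(r) contributes 140
  first=6(q) contributes 35
|[w]| = 280

280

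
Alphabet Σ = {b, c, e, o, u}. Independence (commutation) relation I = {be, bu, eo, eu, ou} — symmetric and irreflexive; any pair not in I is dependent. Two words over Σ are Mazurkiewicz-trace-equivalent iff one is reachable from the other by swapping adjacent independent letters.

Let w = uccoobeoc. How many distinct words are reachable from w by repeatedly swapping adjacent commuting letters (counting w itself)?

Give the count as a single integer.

drop 0:u onto floor
drop 1:c onto {0:u}
drop 2:c onto {1:c}
drop 3:o onto {2:c}
drop 4:o onto {3:o}
drop 5:b onto {4:o}
drop 6:e onto {2:c}
drop 7:o onto {5:b}
drop 8:c onto {6:e, 7:o}
ground layer = {0:u}
drop-orders for the pieces not yet dropped (sum over which currently-grounded one goes next):
  1 to go: {8} 1
  2 to go: {6,8} 1  {7,8} 1
  3 to go: {5,7,8} 1  {6,7,8} 2
  4 to go: {4,5,7,8} 1  {5,6,7,8} 3
  5 to go: {3,4,5,7,8} 1  {4,5,6,7,8} 4
  6 to go: {3,4,5,6,7,8} 5
  7 to go: {2,3,4,5,6,7,8} 5
  if 0:u drops first: 5 orders

5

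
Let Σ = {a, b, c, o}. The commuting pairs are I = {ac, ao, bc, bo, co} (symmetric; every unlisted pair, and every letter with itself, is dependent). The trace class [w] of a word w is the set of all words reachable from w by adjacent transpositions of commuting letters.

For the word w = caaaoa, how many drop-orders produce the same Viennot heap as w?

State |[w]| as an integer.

30

0(c) covers ∅
1(a) covers ∅
2(a) covers 1:a
3(a) covers 2:a
4(o) covers ∅
5(a) covers 3:a
floor of heap: 0:c, 1:a, 4:o
completions by unplaced set U, small U first (add the entries for U minus each lowest piece of U):
  |U|=1: {0}:1  {4}:1  {5}:1
  |U|=2: {0,4}:2  {0,5}:2  {3,5}:1  {4,5}:2
  |U|=3: {0,3,5}:3  {0,4,5}:6  {2,3,5}:1  {3,4,5}:3
  |U|=4: {0,2,3,5}:4  {0,3,4,5}:12  {1,2,3,5}:1  {2,3,4,5}:4
  start at 0(c): 5
  start at 1(a): 20
  start at 4(o): 5
sum over floor = 30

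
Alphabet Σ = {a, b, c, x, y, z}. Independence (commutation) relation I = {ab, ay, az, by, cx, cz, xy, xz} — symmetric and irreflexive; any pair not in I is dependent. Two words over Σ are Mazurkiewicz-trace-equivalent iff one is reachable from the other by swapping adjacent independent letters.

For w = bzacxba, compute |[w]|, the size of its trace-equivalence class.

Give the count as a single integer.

32

#0=b has no predecessor
#1=z depends on [0:b]
#2=a has no predecessor
#3=c depends on [0:b, 2:a]
#4=x depends on [0:b, 2:a]
#5=b depends on [1:z, 3:c, 4:x]
#6=a depends on [3:c, 4:x]
sources: [0:b, 2:a]
N(rest) = Σ N(rest − s) over sources s of rest; N(one piece) = 1:
  size 1 → [5]=1  [6]=1
  size 2 → [1,5]=1  [5,6]=2
  size 3 → [1,5,6]=3  [3,5,6]=2  [4,5,6]=2
  size 4 → [1,3,5,6]=5  [1,4,5,6]=5  [3,4,5,6]=4
  size 5 → [1,3,4,5,6]=14  [2,3,4,5,6]=4
  first=0(b) contributes 18
  first=2(a) contributes 14
|[w]| = 32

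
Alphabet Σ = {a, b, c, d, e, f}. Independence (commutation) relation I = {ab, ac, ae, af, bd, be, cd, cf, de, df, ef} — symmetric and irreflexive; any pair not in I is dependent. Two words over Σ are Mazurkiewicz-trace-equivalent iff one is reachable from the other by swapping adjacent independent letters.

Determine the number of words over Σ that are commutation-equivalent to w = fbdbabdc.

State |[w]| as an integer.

drop 0:f onto floor
drop 1:b onto {0:f}
drop 2:d onto floor
drop 3:b onto {1:b}
drop 4:a onto {2:d}
drop 5:b onto {3:b}
drop 6:d onto {4:a}
drop 7:c onto {5:b}
ground layer = {0:f, 2:d}
drop-orders for the pieces not yet dropped (sum over which currently-grounded one goes next):
  1 to go: {6} 1  {7} 1
  2 to go: {4,6} 1  {5,7} 1  {6,7} 2
  3 to go: {2,4,6} 1  {3,5,7} 1  {4,6,7} 3  {5,6,7} 3
  4 to go: {1,3,5,7} 1  {2,4,6,7} 4  {3,5,6,7} 4  {4,5,6,7} 6
  5 to go: {0,1,3,5,7} 1  {1,3,5,6,7} 5  {2,4,5,6,7} 10  {3,4,5,6,7} 10
  6 to go: {0,1,3,5,6,7} 6  {1,3,4,5,6,7} 15  {2,3,4,5,6,7} 20
  if 0:f drops first: 35 orders
  if 2:d drops first: 21 orders
heap linearizations: 56

56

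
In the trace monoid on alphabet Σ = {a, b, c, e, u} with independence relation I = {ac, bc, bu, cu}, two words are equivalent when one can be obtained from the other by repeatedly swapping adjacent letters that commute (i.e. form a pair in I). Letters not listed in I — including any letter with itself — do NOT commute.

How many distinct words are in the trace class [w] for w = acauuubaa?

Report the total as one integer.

piece 0:a — minimal
piece 1:c — minimal
piece 2:a rests on {0:a}
piece 3:u rests on {2:a}
piece 4:u rests on {3:u}
piece 5:u rests on {4:u}
piece 6:b rests on {2:a}
piece 7:a rests on {5:u, 6:b}
piece 8:a rests on {7:a}
minimal pieces: {0:a, 1:c}
ways to finish when only these pieces remain (= sum over removing one remaining piece with nothing left below it):
  1 left: {1}→1  {8}→1
  2 left: {1,8}→2  {7,8}→1
  3 left: {1,7,8}→3  {5,7,8}→1  {6,7,8}→1
  4 left: {1,5,7,8}→4  {1,6,7,8}→4  {4,5,7,8}→1  {5,6,7,8}→2
  5 left: {1,4,5,7,8}→5  {1,5,6,7,8}→10  {3,4,5,7,8}→1  {4,5,6,7,8}→3
  6 left: {1,3,4,5,7,8}→6  {1,4,5,6,7,8}→18  {3,4,5,6,7,8}→4
  7 left: {1,3,4,5,6,7,8}→28  {2,3,4,5,6,7,8}→4
  placing 0:a first → 32 extensions
  placing 1:c first → 4 extensions
total linear extensions = 36

36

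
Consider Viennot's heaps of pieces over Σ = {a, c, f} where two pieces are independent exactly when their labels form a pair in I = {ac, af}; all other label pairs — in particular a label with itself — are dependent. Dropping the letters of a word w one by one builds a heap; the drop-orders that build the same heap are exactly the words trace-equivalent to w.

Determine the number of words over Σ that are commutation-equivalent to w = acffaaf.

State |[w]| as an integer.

35

#0=a has no predecessor
#1=c has no predecessor
#2=f depends on [1:c]
#3=f depends on [2:f]
#4=a depends on [0:a]
#5=a depends on [4:a]
#6=f depends on [3:f]
sources: [0:a, 1:c]
N(rest) = Σ N(rest − s) over sources s of rest; N(one piece) = 1:
  size 1 → [5]=1  [6]=1
  size 2 → [3,6]=1  [4,5]=1  [5,6]=2
  size 3 → [0,4,5]=1  [2,3,6]=1  [3,5,6]=3  [4,5,6]=3
  size 4 → [0,4,5,6]=4  [1,2,3,6]=1  [2,3,5,6]=4  [3,4,5,6]=6
  size 5 → [0,3,4,5,6]=10  [1,2,3,5,6]=5  [2,3,4,5,6]=10
  first=0(a) contributes 15
  first=1(c) contributes 20
|[w]| = 35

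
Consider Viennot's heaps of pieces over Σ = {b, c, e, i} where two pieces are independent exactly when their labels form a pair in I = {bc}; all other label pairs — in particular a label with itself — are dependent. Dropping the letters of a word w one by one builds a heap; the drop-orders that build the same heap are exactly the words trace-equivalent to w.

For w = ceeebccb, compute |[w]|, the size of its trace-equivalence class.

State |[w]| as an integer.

6

#0=c has no predecessor
#1=e depends on [0:c]
#2=e depends on [1:e]
#3=e depends on [2:e]
#4=b depends on [3:e]
#5=c depends on [3:e]
#6=c depends on [5:c]
#7=b depends on [4:b]
sources: [0:c]
N(rest) = Σ N(rest − s) over sources s of rest; N(one piece) = 1:
  size 1 → [6]=1  [7]=1
  size 2 → [4,7]=1  [5,6]=1  [6,7]=2
  size 3 → [4,6,7]=3  [5,6,7]=3
  size 4 → [4,5,6,7]=6
  size 5 → [3,4,5,6,7]=6
  size 6 → [2,3,4,5,6,7]=6
  first=0(c) contributes 6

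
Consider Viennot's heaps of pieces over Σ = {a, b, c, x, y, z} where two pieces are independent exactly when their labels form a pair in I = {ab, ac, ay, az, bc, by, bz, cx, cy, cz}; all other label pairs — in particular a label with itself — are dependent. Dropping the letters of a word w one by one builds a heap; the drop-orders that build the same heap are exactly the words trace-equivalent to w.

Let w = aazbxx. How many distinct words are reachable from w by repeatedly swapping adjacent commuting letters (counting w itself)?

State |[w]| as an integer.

drop 0:a onto floor
drop 1:a onto {0:a}
drop 2:z onto floor
drop 3:b onto floor
drop 4:x onto {1:a, 2:z, 3:b}
drop 5:x onto {4:x}
ground layer = {0:a, 2:z, 3:b}
drop-orders for the pieces not yet dropped (sum over which currently-grounded one goes next):
  1 to go: {5} 1
  2 to go: {4,5} 1
  3 to go: {1,4,5} 1  {2,4,5} 1  {3,4,5} 1
  4 to go: {0,1,4,5} 1  {1,2,4,5} 2  {1,3,4,5} 2  {2,3,4,5} 2
  if 0:a drops first: 6 orders
  if 2:z drops first: 3 orders
  if 3:b drops first: 3 orders
heap linearizations: 12

12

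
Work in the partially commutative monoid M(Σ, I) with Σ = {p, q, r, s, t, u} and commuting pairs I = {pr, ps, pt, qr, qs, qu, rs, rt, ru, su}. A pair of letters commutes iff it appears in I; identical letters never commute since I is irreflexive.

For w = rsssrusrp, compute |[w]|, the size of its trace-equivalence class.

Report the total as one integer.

1260

piece 0:r — minimal
piece 1:s — minimal
piece 2:s rests on {1:s}
piece 3:s rests on {2:s}
piece 4:r rests on {0:r}
piece 5:u — minimal
piece 6:s rests on {3:s}
piece 7:r rests on {4:r}
piece 8:p rests on {5:u}
minimal pieces: {0:r, 1:s, 5:u}
ways to finish when only these pieces remain (= sum over removing one remaining piece with nothing left below it):
  1 left: {6}→1  {7}→1  {8}→1
  2 left: {3,6}→1  {4,7}→1  {5,8}→1  {6,7}→2  {6,8}→2  {7,8}→2
  3 left: {0,4,7}→1  {2,3,6}→1  {3,6,7}→3  {3,6,8}→3  {4,6,7}→3  {4,7,8}→3  {5,6,8}→3  {5,7,8}→3  {6,7,8}→6
  4 left: {0,4,6,7}→4  {0,4,7,8}→4  {1,2,3,6}→1  {2,3,6,7}→4  {2,3,6,8}→4  {3,4,6,7}→6  {3,5,6,8}→6  {3,6,7,8}→12  {4,5,7,8}→6  {4,6,7,8}→12  {5,6,7,8}→12
  5 left: {0,3,4,6,7}→10  {0,4,5,7,8}→10  {0,4,6,7,8}→20  {1,2,3,6,7}→5  {1,2,3,6,8}→5  {2,3,4,6,7}→10  {2,3,5,6,8}→10  {2,3,6,7,8}→20  {3,4,6,7,8}→30  {3,5,6,7,8}→30  {4,5,6,7,8}→30
  6 left: {0,2,3,4,6,7}→20  {0,3,4,6,7,8}→60  {0,4,5,6,7,8}→60  {1,2,3,4,6,7}→15  {1,2,3,5,6,8}→15  {1,2,3,6,7,8}→30  {2,3,4,6,7,8}→60  {2,3,5,6,7,8}→60  {3,4,5,6,7,8}→90
  7 left: {0,1,2,3,4,6,7}→35  {0,2,3,4,6,7,8}→140  {0,3,4,5,6,7,8}→210  {1,2,3,4,6,7,8}→105  {1,2,3,5,6,7,8}→105  {2,3,4,5,6,7,8}→210
  placing 0:r first → 420 extensions
  placing 1:s first → 560 extensions
  placing 5:u first → 280 extensions
total linear extensions = 1260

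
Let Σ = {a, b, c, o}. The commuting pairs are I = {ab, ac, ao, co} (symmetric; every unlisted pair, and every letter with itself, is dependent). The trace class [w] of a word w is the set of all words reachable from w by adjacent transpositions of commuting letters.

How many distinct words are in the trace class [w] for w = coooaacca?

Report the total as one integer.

1680

piece 0:c — minimal
piece 1:o — minimal
piece 2:o rests on {1:o}
piece 3:o rests on {2:o}
piece 4:a — minimal
piece 5:a rests on {4:a}
piece 6:c rests on {0:c}
piece 7:c rests on {6:c}
piece 8:a rests on {5:a}
minimal pieces: {0:c, 1:o, 4:a}
ways to finish when only these pieces remain (= sum over removing one remaining piece with nothing left below it):
  1 left: {3}→1  {7}→1  {8}→1
  2 left: {2,3}→1  {3,7}→2  {3,8}→2  {5,8}→1  {6,7}→1  {7,8}→2
  3 left: {0,6,7}→1  {1,2,3}→1  {2,3,7}→3  {2,3,8}→3  {3,5,8}→3  {3,6,7}→3  {3,7,8}→6  {4,5,8}→1  {5,7,8}→3  {6,7,8}→3
  4 left: {0,3,6,7}→4  {0,6,7,8}→4  {1,2,3,7}→4  {1,2,3,8}→4  {2,3,5,8}→6  {2,3,6,7}→6  {2,3,7,8}→12  {3,4,5,8}→4  {3,5,7,8}→12  {3,6,7,8}→12  {4,5,7,8}→4  {5,6,7,8}→6
  5 left: {0,2,3,6,7}→10  {0,3,6,7,8}→20  {0,5,6,7,8}→10  {1,2,3,5,8}→10  {1,2,3,6,7}→10  {1,2,3,7,8}→20  {2,3,4,5,8}→10  {2,3,5,7,8}→30  {2,3,6,7,8}→30  {3,4,5,7,8}→20  {3,5,6,7,8}→30  {4,5,6,7,8}→10
  6 left: {0,1,2,3,6,7}→20  {0,2,3,6,7,8}→60  {0,3,5,6,7,8}→60  {0,4,5,6,7,8}→20  {1,2,3,4,5,8}→20  {1,2,3,5,7,8}→60  {1,2,3,6,7,8}→60  {2,3,4,5,7,8}→60  {2,3,5,6,7,8}→90  {3,4,5,6,7,8}→60
  7 left: {0,1,2,3,6,7,8}→140  {0,2,3,5,6,7,8}→210  {0,3,4,5,6,7,8}→140  {1,2,3,4,5,7,8}→140  {1,2,3,5,6,7,8}→210  {2,3,4,5,6,7,8}→210
  placing 0:c first → 560 extensions
  placing 1:o first → 560 extensions
  placing 4:a first → 560 extensions
total linear extensions = 1680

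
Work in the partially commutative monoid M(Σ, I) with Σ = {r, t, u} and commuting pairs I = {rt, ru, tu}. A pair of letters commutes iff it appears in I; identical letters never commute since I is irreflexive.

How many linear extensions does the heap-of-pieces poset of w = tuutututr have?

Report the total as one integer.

drop 0:t onto floor
drop 1:u onto floor
drop 2:u onto {1:u}
drop 3:t onto {0:t}
drop 4:u onto {2:u}
drop 5:t onto {3:t}
drop 6:u onto {4:u}
drop 7:t onto {5:t}
drop 8:r onto floor
ground layer = {0:t, 1:u, 8:r}
drop-orders for the pieces not yet dropped (sum over which currently-grounded one goes next):
  1 to go: {6} 1  {7} 1  {8} 1
  2 to go: {4,6} 1  {5,7} 1  {6,7} 2  {6,8} 2  {7,8} 2
  3 to go: {2,4,6} 1  {3,5,7} 1  {4,6,7} 3  {4,6,8} 3  {5,6,7} 3  {5,7,8} 3  {6,7,8} 6
  4 to go: {0,3,5,7} 1  {1,2,4,6} 1  {2,4,6,7} 4  {2,4,6,8} 4  {3,5,6,7} 4  {3,5,7,8} 4  {4,5,6,7} 6  {4,6,7,8} 12  {5,6,7,8} 12
  5 to go: {0,3,5,6,7} 5  {0,3,5,7,8} 5  {1,2,4,6,7} 5  {1,2,4,6,8} 5  {2,4,5,6,7} 10  {2,4,6,7,8} 20  {3,4,5,6,7} 10  {3,5,6,7,8} 20  {4,5,6,7,8} 30
  6 to go: {0,3,4,5,6,7} 15  {0,3,5,6,7,8} 30  {1,2,4,5,6,7} 15  {1,2,4,6,7,8} 30  {2,3,4,5,6,7} 20  {2,4,5,6,7,8} 60  {3,4,5,6,7,8} 60
  7 to go: {0,2,3,4,5,6,7} 35  {0,3,4,5,6,7,8} 105  {1,2,3,4,5,6,7} 35  {1,2,4,5,6,7,8} 105  {2,3,4,5,6,7,8} 140
  if 0:t drops first: 280 orders
  if 1:u drops first: 280 orders
  if 8:r drops first: 70 orders
heap linearizations: 630

630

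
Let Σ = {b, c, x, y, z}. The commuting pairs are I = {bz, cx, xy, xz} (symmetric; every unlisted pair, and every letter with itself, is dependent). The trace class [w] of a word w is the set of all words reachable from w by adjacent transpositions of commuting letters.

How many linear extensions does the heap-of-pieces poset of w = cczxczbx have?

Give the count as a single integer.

piece 0:c — minimal
piece 1:c rests on {0:c}
piece 2:z rests on {1:c}
piece 3:x — minimal
piece 4:c rests on {2:z}
piece 5:z rests on {4:c}
piece 6:b rests on {3:x, 4:c}
piece 7:x rests on {6:b}
minimal pieces: {0:c, 3:x}
ways to finish when only these pieces remain (= sum over removing one remaining piece with nothing left below it):
  1 left: {5}→1  {7}→1
  2 left: {5,7}→2  {6,7}→1
  3 left: {3,6,7}→1  {5,6,7}→3
  4 left: {3,5,6,7}→4  {4,5,6,7}→3
  5 left: {2,4,5,6,7}→3  {3,4,5,6,7}→7
  6 left: {1,2,4,5,6,7}→3  {2,3,4,5,6,7}→10
  placing 0:c first → 13 extensions
  placing 3:x first → 3 extensions
total linear extensions = 16

16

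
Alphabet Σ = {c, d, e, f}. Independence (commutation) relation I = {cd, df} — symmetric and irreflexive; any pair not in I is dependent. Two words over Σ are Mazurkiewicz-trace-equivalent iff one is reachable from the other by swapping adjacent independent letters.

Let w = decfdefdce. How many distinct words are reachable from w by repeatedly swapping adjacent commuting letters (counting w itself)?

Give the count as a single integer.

#0=d has no predecessor
#1=e depends on [0:d]
#2=c depends on [1:e]
#3=f depends on [2:c]
#4=d depends on [1:e]
#5=e depends on [3:f, 4:d]
#6=f depends on [5:e]
#7=d depends on [5:e]
#8=c depends on [6:f]
#9=e depends on [7:d, 8:c]
sources: [0:d]
N(rest) = Σ N(rest − s) over sources s of rest; N(one piece) = 1:
  size 1 → [9]=1
  size 2 → [7,9]=1  [8,9]=1
  size 3 → [6,8,9]=1  [7,8,9]=2
  size 4 → [6,7,8,9]=3
  size 5 → [5,6,7,8,9]=3
  size 6 → [3,5,6,7,8,9]=3  [4,5,6,7,8,9]=3
  size 7 → [2,3,5,6,7,8,9]=3  [3,4,5,6,7,8,9]=6
  size 8 → [2,3,4,5,6,7,8,9]=9
  first=0(d) contributes 9

9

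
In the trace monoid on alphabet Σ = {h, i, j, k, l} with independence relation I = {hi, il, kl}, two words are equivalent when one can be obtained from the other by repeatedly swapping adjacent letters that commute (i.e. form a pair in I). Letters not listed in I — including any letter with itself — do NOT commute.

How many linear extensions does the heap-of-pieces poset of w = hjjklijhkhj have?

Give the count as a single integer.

3

drop 0:h onto floor
drop 1:j onto {0:h}
drop 2:j onto {1:j}
drop 3:k onto {2:j}
drop 4:l onto {2:j}
drop 5:i onto {3:k}
drop 6:j onto {4:l, 5:i}
drop 7:h onto {6:j}
drop 8:k onto {7:h}
drop 9:h onto {8:k}
drop 10:j onto {9:h}
ground layer = {0:h}
drop-orders for the pieces not yet dropped (sum over which currently-grounded one goes next):
  1 to go: {10} 1
  2 to go: {9,10} 1
  3 to go: {8,9,10} 1
  4 to go: {7,8,9,10} 1
  5 to go: {6,7,8,9,10} 1
  6 to go: {4,6,7,8,9,10} 1  {5,6,7,8,9,10} 1
  7 to go: {3,5,6,7,8,9,10} 1  {4,5,6,7,8,9,10} 2
  8 to go: {3,4,5,6,7,8,9,10} 3
  9 to go: {2,3,4,5,6,7,8,9,10} 3
  if 0:h drops first: 3 orders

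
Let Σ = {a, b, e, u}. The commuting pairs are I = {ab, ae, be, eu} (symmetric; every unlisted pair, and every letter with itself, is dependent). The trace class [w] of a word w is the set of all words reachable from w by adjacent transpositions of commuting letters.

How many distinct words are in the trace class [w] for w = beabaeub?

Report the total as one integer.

168

drop 0:b onto floor
drop 1:e onto floor
drop 2:a onto floor
drop 3:b onto {0:b}
drop 4:a onto {2:a}
drop 5:e onto {1:e}
drop 6:u onto {3:b, 4:a}
drop 7:b onto {6:u}
ground layer = {0:b, 1:e, 2:a}
drop-orders for the pieces not yet dropped (sum over which currently-grounded one goes next):
  1 to go: {5} 1  {7} 1
  2 to go: {1,5} 1  {5,7} 2  {6,7} 1
  3 to go: {1,5,7} 3  {3,6,7} 1  {4,6,7} 1  {5,6,7} 3
  4 to go: {0,3,6,7} 1  {1,5,6,7} 6  {2,4,6,7} 1  {3,4,6,7} 2  {3,5,6,7} 4  {4,5,6,7} 4
  5 to go: {0,3,4,6,7} 3  {0,3,5,6,7} 5  {1,3,5,6,7} 10  {1,4,5,6,7} 10  {2,3,4,6,7} 3  {2,4,5,6,7} 5  {3,4,5,6,7} 10
  6 to go: {0,1,3,5,6,7} 15  {0,2,3,4,6,7} 6  {0,3,4,5,6,7} 18  {1,2,4,5,6,7} 15  {1,3,4,5,6,7} 30  {2,3,4,5,6,7} 18
  if 0:b drops first: 63 orders
  if 1:e drops first: 42 orders
  if 2:a drops first: 63 orders
heap linearizations: 168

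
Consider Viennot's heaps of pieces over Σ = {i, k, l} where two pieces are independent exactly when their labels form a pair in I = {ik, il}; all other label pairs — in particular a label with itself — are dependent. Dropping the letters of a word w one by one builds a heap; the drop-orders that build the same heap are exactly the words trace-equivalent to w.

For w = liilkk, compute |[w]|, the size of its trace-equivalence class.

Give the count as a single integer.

#0=l has no predecessor
#1=i has no predecessor
#2=i depends on [1:i]
#3=l depends on [0:l]
#4=k depends on [3:l]
#5=k depends on [4:k]
sources: [0:l, 1:i]
N(rest) = Σ N(rest − s) over sources s of rest; N(one piece) = 1:
  size 1 → [2]=1  [5]=1
  size 2 → [1,2]=1  [2,5]=2  [4,5]=1
  size 3 → [1,2,5]=3  [2,4,5]=3  [3,4,5]=1
  size 4 → [0,3,4,5]=1  [1,2,4,5]=6  [2,3,4,5]=4
  first=0(l) contributes 10
  first=1(i) contributes 5
|[w]| = 15

15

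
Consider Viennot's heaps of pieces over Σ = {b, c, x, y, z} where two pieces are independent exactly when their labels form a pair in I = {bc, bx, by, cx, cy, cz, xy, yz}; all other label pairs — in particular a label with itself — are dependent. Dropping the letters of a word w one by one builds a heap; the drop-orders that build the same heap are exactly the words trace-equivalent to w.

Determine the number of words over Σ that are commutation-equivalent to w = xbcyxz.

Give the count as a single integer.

piece 0:x — minimal
piece 1:b — minimal
piece 2:c — minimal
piece 3:y — minimal
piece 4:x rests on {0:x}
piece 5:z rests on {1:b, 4:x}
minimal pieces: {0:x, 1:b, 2:c, 3:y}
ways to finish when only these pieces remain (= sum over removing one remaining piece with nothing left below it):
  1 left: {2}→1  {3}→1  {5}→1
  2 left: {1,5}→1  {2,3}→2  {2,5}→2  {3,5}→2  {4,5}→1
  3 left: {0,4,5}→1  {1,2,5}→3  {1,3,5}→3  {1,4,5}→2  {2,3,5}→6  {2,4,5}→3  {3,4,5}→3
  4 left: {0,1,4,5}→3  {0,2,4,5}→4  {0,3,4,5}→4  {1,2,3,5}→12  {1,2,4,5}→8  {1,3,4,5}→8  {2,3,4,5}→12
  placing 0:x first → 40 extensions
  placing 1:b first → 20 extensions
  placing 2:c first → 15 extensions
  placing 3:y first → 15 extensions
total linear extensions = 90

90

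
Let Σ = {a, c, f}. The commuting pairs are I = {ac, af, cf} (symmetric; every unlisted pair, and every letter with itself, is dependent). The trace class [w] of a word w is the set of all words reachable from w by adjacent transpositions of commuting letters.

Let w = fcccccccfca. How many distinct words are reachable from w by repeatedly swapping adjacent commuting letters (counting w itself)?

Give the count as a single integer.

495

0(f) covers ∅
1(c) covers ∅
2(c) covers 1:c
3(c) covers 2:c
4(c) covers 3:c
5(c) covers 4:c
6(c) covers 5:c
7(c) covers 6:c
8(f) covers 0:f
9(c) covers 7:c
10(a) covers ∅
floor of heap: 0:f, 1:c, 10:a
completions by unplaced set U, small U first (add the entries for U minus each lowest piece of U):
  |U|=1: {8}:1  {9}:1  {10}:1
  |U|=2: {0,8}:1  {7,9}:1  {8,9}:2  {8,10}:2  {9,10}:2
  |U|=3: {0,8,9}:3  {0,8,10}:3  {6,7,9}:1  {7,8,9}:3  {7,9,10}:3  {8,9,10}:6
  |U|=4: {0,7,8,9}:6  {0,8,9,10}:12  {5,6,7,9}:1  {6,7,8,9}:4  {6,7,9,10}:4  {7,8,9,10}:12
  |U|=5: {0,6,7,8,9}:10  {0,7,8,9,10}:30  {4,5,6,7,9}:1  {5,6,7,8,9}:5  {5,6,7,9,10}:5  {6,7,8,9,10}:20
  |U|=6: {0,5,6,7,8,9}:15  {0,6,7,8,9,10}:60  {3,4,5,6,7,9}:1  {4,5,6,7,8,9}:6  {4,5,6,7,9,10}:6  {5,6,7,8,9,10}:30
  |U|=7: {0,4,5,6,7,8,9}:21  {0,5,6,7,8,9,10}:105  {2,3,4,5,6,7,9}:1  {3,4,5,6,7,8,9}:7  {3,4,5,6,7,9,10}:7  {4,5,6,7,8,9,10}:42
  |U|=8: {0,3,4,5,6,7,8,9}:28  {0,4,5,6,7,8,9,10}:168  {1,2,3,4,5,6,7,9}:1  {2,3,4,5,6,7,8,9}:8  {2,3,4,5,6,7,9,10}:8  {3,4,5,6,7,8,9,10}:56
  |U|=9: {0,2,3,4,5,6,7,8,9}:36  {0,3,4,5,6,7,8,9,10}:252  {1,2,3,4,5,6,7,8,9}:9  {1,2,3,4,5,6,7,9,10}:9  {2,3,4,5,6,7,8,9,10}:72
  start at 0(f): 90
  start at 1(c): 360
  start at 10(a): 45
sum over floor = 495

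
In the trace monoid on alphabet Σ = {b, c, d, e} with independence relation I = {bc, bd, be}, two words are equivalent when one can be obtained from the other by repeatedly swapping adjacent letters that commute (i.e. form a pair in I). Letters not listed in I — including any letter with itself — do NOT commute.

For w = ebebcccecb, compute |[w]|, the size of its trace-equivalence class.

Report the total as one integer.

120

piece 0:e — minimal
piece 1:b — minimal
piece 2:e rests on {0:e}
piece 3:b rests on {1:b}
piece 4:c rests on {2:e}
piece 5:c rests on {4:c}
piece 6:c rests on {5:c}
piece 7:e rests on {6:c}
piece 8:c rests on {7:e}
piece 9:b rests on {3:b}
minimal pieces: {0:e, 1:b}
ways to finish when only these pieces remain (= sum over removing one remaining piece with nothing left below it):
  1 left: {8}→1  {9}→1
  2 left: {3,9}→1  {7,8}→1  {8,9}→2
  3 left: {1,3,9}→1  {3,8,9}→3  {6,7,8}→1  {7,8,9}→3
  4 left: {1,3,8,9}→4  {3,7,8,9}→6  {5,6,7,8}→1  {6,7,8,9}→4
  5 left: {1,3,7,8,9}→10  {3,6,7,8,9}→10  {4,5,6,7,8}→1  {5,6,7,8,9}→5
  6 left: {1,3,6,7,8,9}→20  {2,4,5,6,7,8}→1  {3,5,6,7,8,9}→15  {4,5,6,7,8,9}→6
  7 left: {0,2,4,5,6,7,8}→1  {1,3,5,6,7,8,9}→35  {2,4,5,6,7,8,9}→7  {3,4,5,6,7,8,9}→21
  8 left: {0,2,4,5,6,7,8,9}→8  {1,3,4,5,6,7,8,9}→56  {2,3,4,5,6,7,8,9}→28
  placing 0:e first → 84 extensions
  placing 1:b first → 36 extensions
total linear extensions = 120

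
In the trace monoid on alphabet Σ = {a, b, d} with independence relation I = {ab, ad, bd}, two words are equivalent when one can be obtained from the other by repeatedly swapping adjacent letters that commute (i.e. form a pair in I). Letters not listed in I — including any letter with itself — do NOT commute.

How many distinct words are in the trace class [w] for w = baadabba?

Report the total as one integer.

280

drop 0:b onto floor
drop 1:a onto floor
drop 2:a onto {1:a}
drop 3:d onto floor
drop 4:a onto {2:a}
drop 5:b onto {0:b}
drop 6:b onto {5:b}
drop 7:a onto {4:a}
ground layer = {0:b, 1:a, 3:d}
drop-orders for the pieces not yet dropped (sum over which currently-grounded one goes next):
  1 to go: {3} 1  {6} 1  {7} 1
  2 to go: {3,6} 2  {3,7} 2  {4,7} 1  {5,6} 1  {6,7} 2
  3 to go: {0,5,6} 1  {2,4,7} 1  {3,4,7} 3  {3,5,6} 3  {3,6,7} 6  {4,6,7} 3  {5,6,7} 3
  4 to go: {0,3,5,6} 4  {0,5,6,7} 4  {1,2,4,7} 1  {2,3,4,7} 4  {2,4,6,7} 4  {3,4,6,7} 12  {3,5,6,7} 12  {4,5,6,7} 6
  5 to go: {0,3,5,6,7} 20  {0,4,5,6,7} 10  {1,2,3,4,7} 5  {1,2,4,6,7} 5  {2,3,4,6,7} 20  {2,4,5,6,7} 10  {3,4,5,6,7} 30
  6 to go: {0,2,4,5,6,7} 20  {0,3,4,5,6,7} 60  {1,2,3,4,6,7} 30  {1,2,4,5,6,7} 15  {2,3,4,5,6,7} 60
  if 0:b drops first: 105 orders
  if 1:a drops first: 140 orders
  if 3:d drops first: 35 orders
heap linearizations: 280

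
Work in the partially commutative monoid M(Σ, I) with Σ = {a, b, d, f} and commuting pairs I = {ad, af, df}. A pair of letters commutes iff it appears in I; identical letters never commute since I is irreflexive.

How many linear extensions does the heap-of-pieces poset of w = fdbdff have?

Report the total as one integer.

6

drop 0:f onto floor
drop 1:d onto floor
drop 2:b onto {0:f, 1:d}
drop 3:d onto {2:b}
drop 4:f onto {2:b}
drop 5:f onto {4:f}
ground layer = {0:f, 1:d}
drop-orders for the pieces not yet dropped (sum over which currently-grounded one goes next):
  1 to go: {3} 1  {5} 1
  2 to go: {3,5} 2  {4,5} 1
  3 to go: {3,4,5} 3
  4 to go: {2,3,4,5} 3
  if 0:f drops first: 3 orders
  if 1:d drops first: 3 orders
heap linearizations: 6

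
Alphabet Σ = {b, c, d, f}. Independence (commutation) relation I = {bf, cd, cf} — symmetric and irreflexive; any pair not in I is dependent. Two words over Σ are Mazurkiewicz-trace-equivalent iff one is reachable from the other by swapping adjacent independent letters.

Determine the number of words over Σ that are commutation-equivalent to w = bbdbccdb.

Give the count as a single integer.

3

#0=b has no predecessor
#1=b depends on [0:b]
#2=d depends on [1:b]
#3=b depends on [2:d]
#4=c depends on [3:b]
#5=c depends on [4:c]
#6=d depends on [3:b]
#7=b depends on [5:c, 6:d]
sources: [0:b]
N(rest) = Σ N(rest − s) over sources s of rest; N(one piece) = 1:
  size 1 → [7]=1
  size 2 → [5,7]=1  [6,7]=1
  size 3 → [4,5,7]=1  [5,6,7]=2
  size 4 → [4,5,6,7]=3
  size 5 → [3,4,5,6,7]=3
  size 6 → [2,3,4,5,6,7]=3
  first=0(b) contributes 3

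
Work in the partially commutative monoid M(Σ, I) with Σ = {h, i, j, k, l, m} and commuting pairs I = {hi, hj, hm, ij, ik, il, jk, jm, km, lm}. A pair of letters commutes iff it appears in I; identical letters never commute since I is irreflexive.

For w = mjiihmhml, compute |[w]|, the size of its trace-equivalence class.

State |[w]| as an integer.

#0=m has no predecessor
#1=j has no predecessor
#2=i depends on [0:m]
#3=i depends on [2:i]
#4=h has no predecessor
#5=m depends on [3:i]
#6=h depends on [4:h]
#7=m depends on [5:m]
#8=l depends on [1:j, 6:h]
sources: [0:m, 1:j, 4:h]
N(rest) = Σ N(rest − s) over sources s of rest; N(one piece) = 1:
  size 1 → [7]=1  [8]=1
  size 2 → [1,8]=1  [5,7]=1  [6,8]=1  [7,8]=2
  size 3 → [1,6,8]=2  [1,7,8]=3  [3,5,7]=1  [4,6,8]=1  [5,7,8]=3  [6,7,8]=3
  size 4 → [1,4,6,8]=3  [1,5,7,8]=6  [1,6,7,8]=8  [2,3,5,7]=1  [3,5,7,8]=4  [4,6,7,8]=4  [5,6,7,8]=6
  size 5 → [0,2,3,5,7]=1  [1,3,5,7,8]=10  [1,4,6,7,8]=15  [1,5,6,7,8]=20  [2,3,5,7,8]=5  [3,5,6,7,8]=10  [4,5,6,7,8]=10
  size 6 → [0,2,3,5,7,8]=6  [1,2,3,5,7,8]=15  [1,3,5,6,7,8]=40  [1,4,5,6,7,8]=45  [2,3,5,6,7,8]=15  [3,4,5,6,7,8]=20
  size 7 → [0,1,2,3,5,7,8]=21  [0,2,3,5,6,7,8]=21  [1,2,3,5,6,7,8]=70  [1,3,4,5,6,7,8]=105  [2,3,4,5,6,7,8]=35
  first=0(m) contributes 210
  first=1(j) contributes 56
  first=4(h) contributes 112
|[w]| = 378

378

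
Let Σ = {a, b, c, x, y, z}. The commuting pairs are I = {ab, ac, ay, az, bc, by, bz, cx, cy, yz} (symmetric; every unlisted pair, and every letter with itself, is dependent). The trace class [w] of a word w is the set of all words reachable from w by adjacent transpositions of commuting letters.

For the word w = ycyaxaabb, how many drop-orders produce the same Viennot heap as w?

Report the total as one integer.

162

#0=y has no predecessor
#1=c has no predecessor
#2=y depends on [0:y]
#3=a has no predecessor
#4=x depends on [2:y, 3:a]
#5=a depends on [4:x]
#6=a depends on [5:a]
#7=b depends on [4:x]
#8=b depends on [7:b]
sources: [0:y, 1:c, 3:a]
N(rest) = Σ N(rest − s) over sources s of rest; N(one piece) = 1:
  size 1 → [1]=1  [6]=1  [8]=1
  size 2 → [1,6]=2  [1,8]=2  [5,6]=1  [6,8]=2  [7,8]=1
  size 3 → [1,5,6]=3  [1,6,8]=6  [1,7,8]=3  [5,6,8]=3  [6,7,8]=3
  size 4 → [1,5,6,8]=12  [1,6,7,8]=12  [5,6,7,8]=6
  size 5 → [1,5,6,7,8]=30  [4,5,6,7,8]=6
  size 6 → [1,4,5,6,7,8]=36  [2,4,5,6,7,8]=6  [3,4,5,6,7,8]=6
  size 7 → [0,2,4,5,6,7,8]=6  [1,2,4,5,6,7,8]=42  [1,3,4,5,6,7,8]=42  [2,3,4,5,6,7,8]=12
  first=0(y) contributes 96
  first=1(c) contributes 18
  first=3(a) contributes 48
|[w]| = 162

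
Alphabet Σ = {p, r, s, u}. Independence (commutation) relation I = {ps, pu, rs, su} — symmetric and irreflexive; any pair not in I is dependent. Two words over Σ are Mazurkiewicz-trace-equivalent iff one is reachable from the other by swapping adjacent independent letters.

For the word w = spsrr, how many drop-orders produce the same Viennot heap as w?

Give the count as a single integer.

#0=s has no predecessor
#1=p has no predecessor
#2=s depends on [0:s]
#3=r depends on [1:p]
#4=r depends on [3:r]
sources: [0:s, 1:p]
N(rest) = Σ N(rest − s) over sources s of rest; N(one piece) = 1:
  size 1 → [2]=1  [4]=1
  size 2 → [0,2]=1  [2,4]=2  [3,4]=1
  size 3 → [0,2,4]=3  [1,3,4]=1  [2,3,4]=3
  first=0(s) contributes 4
  first=1(p) contributes 6
|[w]| = 10

10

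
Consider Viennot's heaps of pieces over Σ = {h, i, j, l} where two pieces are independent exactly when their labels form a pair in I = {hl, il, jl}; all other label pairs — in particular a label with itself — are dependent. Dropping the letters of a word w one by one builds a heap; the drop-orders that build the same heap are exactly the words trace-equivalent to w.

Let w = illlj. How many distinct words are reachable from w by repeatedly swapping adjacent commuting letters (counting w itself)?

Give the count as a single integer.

piece 0:i — minimal
piece 1:l — minimal
piece 2:l rests on {1:l}
piece 3:l rests on {2:l}
piece 4:j rests on {0:i}
minimal pieces: {0:i, 1:l}
ways to finish when only these pieces remain (= sum over removing one remaining piece with nothing left below it):
  1 left: {3}→1  {4}→1
  2 left: {0,4}→1  {2,3}→1  {3,4}→2
  3 left: {0,3,4}→3  {1,2,3}→1  {2,3,4}→3
  placing 0:i first → 4 extensions
  placing 1:l first → 6 extensions
total linear extensions = 10

10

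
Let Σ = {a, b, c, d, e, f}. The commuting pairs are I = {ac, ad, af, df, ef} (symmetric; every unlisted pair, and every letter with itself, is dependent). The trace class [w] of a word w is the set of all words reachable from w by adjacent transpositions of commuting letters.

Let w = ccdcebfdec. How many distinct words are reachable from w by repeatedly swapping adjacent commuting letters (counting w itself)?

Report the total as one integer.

piece 0:c — minimal
piece 1:c rests on {0:c}
piece 2:d rests on {1:c}
piece 3:c rests on {2:d}
piece 4:e rests on {3:c}
piece 5:b rests on {4:e}
piece 6:f rests on {5:b}
piece 7:d rests on {5:b}
piece 8:e rests on {7:d}
piece 9:c rests on {6:f, 8:e}
minimal pieces: {0:c}
ways to finish when only these pieces remain (= sum over removing one remaining piece with nothing left below it):
  1 left: {9}→1
  2 left: {6,9}→1  {8,9}→1
  3 left: {6,8,9}→2  {7,8,9}→1
  4 left: {6,7,8,9}→3
  5 left: {5,6,7,8,9}→3
  6 left: {4,5,6,7,8,9}→3
  7 left: {3,4,5,6,7,8,9}→3
  8 left: {2,3,4,5,6,7,8,9}→3
  placing 0:c first → 3 extensions

3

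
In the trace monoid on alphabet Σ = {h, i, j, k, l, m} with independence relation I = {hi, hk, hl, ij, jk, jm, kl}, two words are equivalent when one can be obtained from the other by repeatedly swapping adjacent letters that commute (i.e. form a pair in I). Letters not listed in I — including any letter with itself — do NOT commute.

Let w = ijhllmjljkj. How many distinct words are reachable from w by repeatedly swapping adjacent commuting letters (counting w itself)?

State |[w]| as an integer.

piece 0:i — minimal
piece 1:j — minimal
piece 2:h rests on {1:j}
piece 3:l rests on {0:i, 1:j}
piece 4:l rests on {3:l}
piece 5:m rests on {2:h, 4:l}
piece 6:j rests on {2:h, 4:l}
piece 7:l rests on {5:m, 6:j}
piece 8:j rests on {7:l}
piece 9:k rests on {5:m}
piece 10:j rests on {8:j}
minimal pieces: {0:i, 1:j}
ways to finish when only these pieces remain (= sum over removing one remaining piece with nothing left below it):
  1 left: {9}→1  {10}→1
  2 left: {8,10}→1  {9,10}→2
  3 left: {7,8,10}→1  {8,9,10}→3
  4 left: {6,7,8,10}→1  {7,8,9,10}→4
  5 left: {5,7,8,9,10}→4  {6,7,8,9,10}→5
  6 left: {5,6,7,8,9,10}→9
  7 left: {2,5,6,7,8,9,10}→9  {4,5,6,7,8,9,10}→9
  8 left: {2,4,5,6,7,8,9,10}→18  {3,4,5,6,7,8,9,10}→9
  9 left: {0,3,4,5,6,7,8,9,10}→9  {2,3,4,5,6,7,8,9,10}→27
  placing 0:i first → 27 extensions
  placing 1:j first → 36 extensions
total linear extensions = 63

63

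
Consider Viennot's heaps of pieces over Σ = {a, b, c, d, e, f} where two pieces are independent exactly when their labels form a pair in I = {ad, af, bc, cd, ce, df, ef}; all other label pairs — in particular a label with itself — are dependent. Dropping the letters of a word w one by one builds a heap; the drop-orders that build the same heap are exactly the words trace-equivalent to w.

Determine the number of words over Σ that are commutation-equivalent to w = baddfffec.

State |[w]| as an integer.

189

0(b) covers ∅
1(a) covers 0:b
2(d) covers 0:b
3(d) covers 2:d
4(f) covers 0:b
5(f) covers 4:f
6(f) covers 5:f
7(e) covers 1:a, 3:d
8(c) covers 1:a, 6:f
floor of heap: 0:b
completions by unplaced set U, small U first (add the entries for U minus each lowest piece of U):
  |U|=1: {7}:1  {8}:1
  |U|=2: {3,7}:1  {6,8}:1  {7,8}:2
  |U|=3: {1,7,8}:2  {2,3,7}:1  {3,7,8}:3  {5,6,8}:1  {6,7,8}:3
  |U|=4: {1,3,7,8}:5  {1,6,7,8}:5  {2,3,7,8}:4  {3,6,7,8}:6  {4,5,6,8}:1  {5,6,7,8}:4
  |U|=5: {1,2,3,7,8}:9  {1,3,6,7,8}:16  {1,5,6,7,8}:9  {2,3,6,7,8}:10  {3,5,6,7,8}:10  {4,5,6,7,8}:5
  |U|=6: {1,2,3,6,7,8}:35  {1,3,5,6,7,8}:35  {1,4,5,6,7,8}:14  {2,3,5,6,7,8}:20  {3,4,5,6,7,8}:15
  |U|=7: {1,2,3,5,6,7,8}:90  {1,3,4,5,6,7,8}:64  {2,3,4,5,6,7,8}:35
  start at 0(b): 189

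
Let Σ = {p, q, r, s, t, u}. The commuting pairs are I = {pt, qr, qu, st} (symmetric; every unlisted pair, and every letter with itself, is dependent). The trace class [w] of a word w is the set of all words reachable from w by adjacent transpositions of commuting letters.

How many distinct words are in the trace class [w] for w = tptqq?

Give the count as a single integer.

3

piece 0:t — minimal
piece 1:p — minimal
piece 2:t rests on {0:t}
piece 3:q rests on {1:p, 2:t}
piece 4:q rests on {3:q}
minimal pieces: {0:t, 1:p}
ways to finish when only these pieces remain (= sum over removing one remaining piece with nothing left below it):
  1 left: {4}→1
  2 left: {3,4}→1
  3 left: {1,3,4}→1  {2,3,4}→1
  placing 0:t first → 2 extensions
  placing 1:p first → 1 extensions
total linear extensions = 3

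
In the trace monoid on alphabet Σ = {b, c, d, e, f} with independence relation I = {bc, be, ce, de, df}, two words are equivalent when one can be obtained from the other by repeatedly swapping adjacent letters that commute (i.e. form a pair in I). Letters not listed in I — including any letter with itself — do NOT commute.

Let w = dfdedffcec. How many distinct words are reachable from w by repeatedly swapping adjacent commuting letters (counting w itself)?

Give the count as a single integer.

#0=d has no predecessor
#1=f has no predecessor
#2=d depends on [0:d]
#3=e depends on [1:f]
#4=d depends on [2:d]
#5=f depends on [3:e]
#6=f depends on [5:f]
#7=c depends on [4:d, 6:f]
#8=e depends on [6:f]
#9=c depends on [7:c]
sources: [0:d, 1:f]
N(rest) = Σ N(rest − s) over sources s of rest; N(one piece) = 1:
  size 1 → [8]=1  [9]=1
  size 2 → [7,9]=1  [8,9]=2
  size 3 → [4,7,9]=1  [7,8,9]=3
  size 4 → [2,4,7,9]=1  [4,7,8,9]=4  [6,7,8,9]=3
  size 5 → [0,2,4,7,9]=1  [2,4,7,8,9]=5  [4,6,7,8,9]=7  [5,6,7,8,9]=3
  size 6 → [0,2,4,7,8,9]=6  [2,4,6,7,8,9]=12  [3,5,6,7,8,9]=3  [4,5,6,7,8,9]=10
  size 7 → [0,2,4,6,7,8,9]=18  [1,3,5,6,7,8,9]=3  [2,4,5,6,7,8,9]=22  [3,4,5,6,7,8,9]=13
  size 8 → [0,2,4,5,6,7,8,9]=40  [1,3,4,5,6,7,8,9]=16  [2,3,4,5,6,7,8,9]=35
  first=0(d) contributes 51
  first=1(f) contributes 75
|[w]| = 126

126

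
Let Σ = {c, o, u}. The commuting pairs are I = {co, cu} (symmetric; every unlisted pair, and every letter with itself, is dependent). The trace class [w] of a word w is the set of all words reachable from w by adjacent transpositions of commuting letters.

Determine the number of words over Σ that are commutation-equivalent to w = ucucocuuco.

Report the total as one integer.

210

piece 0:u — minimal
piece 1:c — minimal
piece 2:u rests on {0:u}
piece 3:c rests on {1:c}
piece 4:o rests on {2:u}
piece 5:c rests on {3:c}
piece 6:u rests on {4:o}
piece 7:u rests on {6:u}
piece 8:c rests on {5:c}
piece 9:o rests on {7:u}
minimal pieces: {0:u, 1:c}
ways to finish when only these pieces remain (= sum over removing one remaining piece with nothing left below it):
  1 left: {8}→1  {9}→1
  2 left: {5,8}→1  {7,9}→1  {8,9}→2
  3 left: {3,5,8}→1  {5,8,9}→3  {6,7,9}→1  {7,8,9}→3
  4 left: {1,3,5,8}→1  {3,5,8,9}→4  {4,6,7,9}→1  {5,7,8,9}→6  {6,7,8,9}→4
  5 left: {1,3,5,8,9}→5  {2,4,6,7,9}→1  {3,5,7,8,9}→10  {4,6,7,8,9}→5  {5,6,7,8,9}→10
  6 left: {0,2,4,6,7,9}→1  {1,3,5,7,8,9}→15  {2,4,6,7,8,9}→6  {3,5,6,7,8,9}→20  {4,5,6,7,8,9}→15
  7 left: {0,2,4,6,7,8,9}→7  {1,3,5,6,7,8,9}→35  {2,4,5,6,7,8,9}→21  {3,4,5,6,7,8,9}→35
  8 left: {0,2,4,5,6,7,8,9}→28  {1,3,4,5,6,7,8,9}→70  {2,3,4,5,6,7,8,9}→56
  placing 0:u first → 126 extensions
  placing 1:c first → 84 extensions
total linear extensions = 210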